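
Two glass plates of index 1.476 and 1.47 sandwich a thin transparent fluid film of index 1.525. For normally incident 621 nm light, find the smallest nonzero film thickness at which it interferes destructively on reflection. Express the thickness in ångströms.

At the upper boundary (n = 1.476 to n = 1.525) the reflected ray undergoes a half-wave phase shift.
Ray reflecting at the bottom interface goes from n = 1.525 toward n = 1.47: no phase shift.
Net: one phase inversion between the two reflected rays.
So the condition for destructive reflection is 2 n t = m λ.
Minimum nonzero at m = 1: t = λ / (2 n) = 621 / (2 × 1.525) = 204 nm.

2036 Å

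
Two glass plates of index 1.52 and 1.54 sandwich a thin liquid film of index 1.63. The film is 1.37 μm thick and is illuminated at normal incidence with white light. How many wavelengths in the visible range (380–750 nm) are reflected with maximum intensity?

Ray reflecting at the top interface goes from n = 1.52 toward n = 1.63: a half-wave phase shift.
At the lower boundary (n = 1.63 to n = 1.54) the reflected ray undergoes no phase shift.
Exactly one π shift → a net half-wave offset.
With one net inversion, constructive interference in reflection requires 2 n t = (m + ½) λ.
λ = 2 n t / (m + ½) = 4466 / (m + ½) nm.
m=5: 812 nm (IR); m=6: 687 nm (visible); m=7: 595 nm (visible); m=8: 525 nm (visible); m=9: 470 nm (visible); m=10: 425 nm (visible); m=11: 388 nm (visible); m=12: 357 nm (UV).

6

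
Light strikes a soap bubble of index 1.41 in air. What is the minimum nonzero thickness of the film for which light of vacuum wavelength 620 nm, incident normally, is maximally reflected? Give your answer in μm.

At the upper boundary (n = 1.0 to n = 1.41) the reflected ray undergoes a half-wave phase shift.
At the lower boundary (n = 1.41 to n = 1.0) the reflected ray undergoes no phase shift.
Exactly one π shift → a net half-wave offset.
For bright reflection here: 2 n t = (m + ½) λ.
Minimum at m = 0: t = λ / (4 n) = 620 / (4 × 1.41) = 110 nm.

0.110 μm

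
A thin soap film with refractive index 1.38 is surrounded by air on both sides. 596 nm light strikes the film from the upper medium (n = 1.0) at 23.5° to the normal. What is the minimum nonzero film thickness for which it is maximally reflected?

At the upper boundary (n = 1.0 to n = 1.38) the reflected ray undergoes a half-wave phase shift.
At the lower boundary (n = 1.38 to n = 1.0) the reflected ray undergoes no phase shift.
The two reflections differ by half a wavelength.
With one net inversion, constructive interference in reflection requires 2 n t cos θ_r = (m + ½) λ.
Snell's law: 1.0 sin 23.5° = 1.38 sin θ_r → sin θ_r = 0.289, cos θ_r = 0.957.
Minimum at m = 0: t = λ / (4 n cos θ_r) = 596 / (4 × 1.38 × 0.957) = 113 nm.

113 nm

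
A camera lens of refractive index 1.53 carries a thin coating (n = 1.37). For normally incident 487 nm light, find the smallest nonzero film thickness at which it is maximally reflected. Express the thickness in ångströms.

1777 Å

At the upper boundary (n = 1.0 to n = 1.37) the reflected ray undergoes a half-wave phase shift.
Bottom surface (1.37 → 1.53): reflection off a higher-index medium gives a half-wave phase shift.
Net: no relative phase inversion (both shifts match).
So the condition for constructive reflection is 2 n t = m λ.
Minimum nonzero at m = 1: t = λ / (2 n) = 487 / (2 × 1.37) = 178 nm.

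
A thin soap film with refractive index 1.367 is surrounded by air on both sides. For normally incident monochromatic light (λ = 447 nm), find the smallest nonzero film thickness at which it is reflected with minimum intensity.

163 nm

Ray reflecting at the top interface goes from n = 1.0 toward n = 1.367: a half-wave phase shift.
Ray reflecting at the bottom interface goes from n = 1.367 toward n = 1.0: no phase shift.
The two reflections differ by half a wavelength.
For dark reflection here: 2 n t = m λ.
Minimum nonzero at m = 1: t = λ / (2 n) = 447 / (2 × 1.367) = 163 nm.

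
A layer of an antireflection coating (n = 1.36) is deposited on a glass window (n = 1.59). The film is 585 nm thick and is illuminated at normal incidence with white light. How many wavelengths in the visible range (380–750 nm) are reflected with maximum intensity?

2

Top surface (1.0 → 1.36): reflection off a higher-index medium gives a half-wave phase shift.
At the lower boundary (n = 1.36 to n = 1.59) the reflected ray undergoes a half-wave phase shift.
Zero or two π shifts → no net half-wave offset.
With no net inversion, constructive interference in reflection requires 2 n t = m λ.
λ = 2 n t / m = 1591 / m nm.
m=2: 796 nm (IR); m=3: 530 nm (visible); m=4: 398 nm (visible); m=5: 318 nm (UV).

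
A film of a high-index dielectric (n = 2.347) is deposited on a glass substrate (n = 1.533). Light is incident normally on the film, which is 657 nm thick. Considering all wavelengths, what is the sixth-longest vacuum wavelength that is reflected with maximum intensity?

561 nm

At the upper boundary (n = 1.0 to n = 2.347) the reflected ray undergoes a half-wave phase shift.
Ray reflecting at the bottom interface goes from n = 2.347 toward n = 1.533: no phase shift.
Net: one phase inversion between the two reflected rays.
For strong reflection here: 2 n t = (m + ½) λ.
λ = 2 n t / (m + ½). The sixth-longest wavelength is m = 5: λ = 2 × 2.347 × 657 / 5.50 = 561 nm.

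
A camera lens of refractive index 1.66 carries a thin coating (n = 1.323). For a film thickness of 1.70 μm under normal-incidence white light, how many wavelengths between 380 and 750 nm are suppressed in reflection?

6

At the upper boundary (n = 1.0 to n = 1.323) the reflected ray undergoes a half-wave phase shift.
Ray reflecting at the bottom interface goes from n = 1.323 toward n = 1.66: a half-wave phase shift.
The two reflections carry the same phase change, so no net offset.
For minimum reflection here: 2 n t = (m + ½) λ.
λ = 2 n t / (m + ½) = 4498 / (m + ½) nm.
m=5: 818 nm (IR); m=6: 692 nm (visible); m=7: 600 nm (visible); m=8: 529 nm (visible); m=9: 473 nm (visible); m=10: 428 nm (visible); m=11: 391 nm (visible); m=12: 360 nm (UV).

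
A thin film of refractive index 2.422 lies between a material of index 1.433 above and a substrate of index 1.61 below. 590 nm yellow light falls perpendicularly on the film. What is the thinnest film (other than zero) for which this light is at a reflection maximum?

At the upper boundary (n = 1.433 to n = 2.422) the reflected ray undergoes a half-wave phase shift.
At the lower boundary (n = 2.422 to n = 1.61) the reflected ray undergoes no phase shift.
Exactly one π shift → a net half-wave offset.
With one net inversion, constructive interference in reflection requires 2 n t = (m + ½) λ.
Minimum at m = 0: t = λ / (4 n) = 590 / (4 × 2.422) = 60.9 nm.

60.9 nm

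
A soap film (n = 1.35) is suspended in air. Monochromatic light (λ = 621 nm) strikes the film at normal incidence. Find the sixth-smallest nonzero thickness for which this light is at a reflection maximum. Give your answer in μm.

At the upper boundary (n = 1.0 to n = 1.35) the reflected ray undergoes a half-wave phase shift.
Ray reflecting at the bottom interface goes from n = 1.35 toward n = 1.0: no phase shift.
The two reflections differ by half a wavelength.
So the condition for constructive reflection is 2 n t = (m + ½) λ.
The sixth-smallest nonzero thickness corresponds to m = 5: t = (m + ½) λ / (2 n) = 5.50 × 621 / (2 × 1.35) = 1265 nm.

1.27 μm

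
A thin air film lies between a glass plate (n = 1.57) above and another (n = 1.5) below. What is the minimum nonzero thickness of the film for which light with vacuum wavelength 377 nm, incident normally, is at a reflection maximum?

At the upper boundary (n = 1.57 to n = 1.0) the reflected ray undergoes no phase shift.
At the lower boundary (n = 1.0 to n = 1.5) the reflected ray undergoes a half-wave phase shift.
Exactly one π shift → a net half-wave offset.
With one net inversion, constructive interference in reflection requires 2 n t = (m + ½) λ.
Minimum at m = 0: t = λ / (4 n) = 377 / (4 × 1.0) = 94.3 nm.

94.3 nm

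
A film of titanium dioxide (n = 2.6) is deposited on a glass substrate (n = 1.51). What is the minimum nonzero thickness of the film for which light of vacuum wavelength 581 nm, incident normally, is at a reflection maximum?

Ray reflecting at the top interface goes from n = 1.0 toward n = 2.6: a half-wave phase shift.
At the lower boundary (n = 2.6 to n = 1.51) the reflected ray undergoes no phase shift.
Net: one phase inversion between the two reflected rays.
So the condition for constructive reflection is 2 n t = (m + ½) λ.
Minimum at m = 0: t = λ / (4 n) = 581 / (4 × 2.6) = 55.9 nm.

55.9 nm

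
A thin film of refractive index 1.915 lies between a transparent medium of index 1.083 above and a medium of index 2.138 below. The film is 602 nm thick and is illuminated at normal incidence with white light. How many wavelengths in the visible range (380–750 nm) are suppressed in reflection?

Top surface (1.083 → 1.915): reflection off a higher-index medium gives a half-wave phase shift.
At the lower boundary (n = 1.915 to n = 2.138) the reflected ray undergoes a half-wave phase shift.
Zero or two π shifts → no net half-wave offset.
For weak reflection here: 2 n t = (m + ½) λ.
λ = 2 n t / (m + ½) = 2306 / (m + ½) nm.
m=2: 922 nm (IR); m=3: 659 nm (visible); m=4: 512 nm (visible); m=5: 419 nm (visible); m=6: 355 nm (UV).

3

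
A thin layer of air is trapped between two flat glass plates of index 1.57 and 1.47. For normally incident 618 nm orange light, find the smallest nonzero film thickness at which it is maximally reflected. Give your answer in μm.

At the upper boundary (n = 1.57 to n = 1.0) the reflected ray undergoes no phase shift.
At the lower boundary (n = 1.0 to n = 1.47) the reflected ray undergoes a half-wave phase shift.
The two reflections differ by half a wavelength.
For strong reflection here: 2 n t = (m + ½) λ.
Minimum at m = 0: t = λ / (4 n) = 618 / (4 × 1.0) = 155 nm.

0.155 μm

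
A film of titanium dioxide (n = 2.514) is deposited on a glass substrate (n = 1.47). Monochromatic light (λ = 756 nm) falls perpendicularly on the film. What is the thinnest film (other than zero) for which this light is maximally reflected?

Top surface (1.0 → 2.514): reflection off a higher-index medium gives a half-wave phase shift.
Ray reflecting at the bottom interface goes from n = 2.514 toward n = 1.47: no phase shift.
Net: one phase inversion between the two reflected rays.
With one net inversion, constructive interference in reflection requires 2 n t = (m + ½) λ.
Minimum at m = 0: t = λ / (4 n) = 756 / (4 × 2.514) = 75.2 nm.

75.2 nm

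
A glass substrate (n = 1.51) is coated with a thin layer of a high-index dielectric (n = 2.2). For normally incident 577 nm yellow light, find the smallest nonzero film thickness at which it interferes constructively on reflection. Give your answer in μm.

Ray reflecting at the top interface goes from n = 1.0 toward n = 2.2: a half-wave phase shift.
Bottom surface (2.2 → 1.51): reflection off a lower-index medium gives no phase shift.
Net: one phase inversion between the two reflected rays.
So the condition for constructive reflection is 2 n t = (m + ½) λ.
Minimum at m = 0: t = λ / (4 n) = 577 / (4 × 2.2) = 65.6 nm.

0.0656 μm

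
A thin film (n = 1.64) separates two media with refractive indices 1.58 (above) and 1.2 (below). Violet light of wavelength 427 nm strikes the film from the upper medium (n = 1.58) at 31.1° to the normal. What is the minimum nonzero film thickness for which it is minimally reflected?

Ray reflecting at the top interface goes from n = 1.58 toward n = 1.64: a half-wave phase shift.
Ray reflecting at the bottom interface goes from n = 1.64 toward n = 1.2: no phase shift.
Net: one phase inversion between the two reflected rays.
With one net inversion, destructive interference in reflection requires 2 n t cos θ_r = m λ.
Snell's law: 1.58 sin 31.1° = 1.64 sin θ_r → sin θ_r = 0.498, cos θ_r = 0.867.
Minimum nonzero at m = 1: t = λ / (2 n cos θ_r) = 427 / (2 × 1.64 × 0.867) = 150 nm.

150 nm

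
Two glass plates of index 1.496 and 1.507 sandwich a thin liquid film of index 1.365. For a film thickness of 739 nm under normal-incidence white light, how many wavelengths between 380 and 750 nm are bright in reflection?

2

Top surface (1.496 → 1.365): reflection off a lower-index medium gives no phase shift.
At the lower boundary (n = 1.365 to n = 1.507) the reflected ray undergoes a half-wave phase shift.
Exactly one π shift → a net half-wave offset.
So the condition for constructive reflection is 2 n t = (m + ½) λ.
λ = 2 n t / (m + ½) = 2017 / (m + ½) nm.
m=2: 807 nm (IR); m=3: 576 nm (visible); m=4: 448 nm (visible); m=5: 367 nm (UV).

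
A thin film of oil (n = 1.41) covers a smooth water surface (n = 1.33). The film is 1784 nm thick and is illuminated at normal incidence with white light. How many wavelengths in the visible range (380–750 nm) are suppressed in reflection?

Top surface (1.0 → 1.41): reflection off a higher-index medium gives a half-wave phase shift.
Bottom surface (1.41 → 1.33): reflection off a lower-index medium gives no phase shift.
Exactly one π shift → a net half-wave offset.
So the condition for destructive reflection is 2 n t = m λ.
λ = 2 n t / m = 5031 / m nm.
m=6: 838 nm (IR); m=7: 719 nm (visible); m=8: 629 nm (visible); m=9: 559 nm (visible); m=10: 503 nm (visible); m=11: 457 nm (visible); m=12: 419 nm (visible); m=13: 387 nm (visible); m=14: 359 nm (UV).

7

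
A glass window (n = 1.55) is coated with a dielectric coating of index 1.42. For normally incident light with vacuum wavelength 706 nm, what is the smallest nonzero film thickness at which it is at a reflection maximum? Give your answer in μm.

Ray reflecting at the top interface goes from n = 1.0 toward n = 1.42: a half-wave phase shift.
At the lower boundary (n = 1.42 to n = 1.55) the reflected ray undergoes a half-wave phase shift.
The two reflections carry the same phase change, so no net offset.
For maximum reflection here: 2 n t = m λ.
The smallest nonzero thickness corresponds to m = 1: t = m λ / (2 n) = 1.00 × 706 / (2 × 1.42) = 249 nm.

0.249 μm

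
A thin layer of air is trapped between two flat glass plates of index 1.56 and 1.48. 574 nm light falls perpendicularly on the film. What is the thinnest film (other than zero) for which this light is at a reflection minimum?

287 nm

Top surface (1.56 → 1.0): reflection off a lower-index medium gives no phase shift.
Bottom surface (1.0 → 1.48): reflection off a higher-index medium gives a half-wave phase shift.
The two reflections differ by half a wavelength.
With one net inversion, destructive interference in reflection requires 2 n t = m λ.
Minimum nonzero at m = 1: t = λ / (2 n) = 574 / (2 × 1.0) = 287 nm.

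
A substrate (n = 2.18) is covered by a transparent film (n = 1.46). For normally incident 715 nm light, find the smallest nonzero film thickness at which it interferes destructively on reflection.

Top surface (1.0 → 1.46): reflection off a higher-index medium gives a half-wave phase shift.
Ray reflecting at the bottom interface goes from n = 1.46 toward n = 2.18: a half-wave phase shift.
The two reflections carry the same phase change, so no net offset.
For minimum reflection here: 2 n t = (m + ½) λ.
Minimum at m = 0: t = λ / (4 n) = 715 / (4 × 1.46) = 122 nm.

122 nm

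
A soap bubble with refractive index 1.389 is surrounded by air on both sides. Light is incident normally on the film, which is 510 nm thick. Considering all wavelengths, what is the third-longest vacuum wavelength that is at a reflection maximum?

At the upper boundary (n = 1.0 to n = 1.389) the reflected ray undergoes a half-wave phase shift.
Bottom surface (1.389 → 1.0): reflection off a lower-index medium gives no phase shift.
Exactly one π shift → a net half-wave offset.
For maximum reflection here: 2 n t = (m + ½) λ.
λ = 2 n t / (m + ½). The third-longest wavelength is m = 2: λ = 2 × 1.389 × 510 / 2.50 = 567 nm.

567 nm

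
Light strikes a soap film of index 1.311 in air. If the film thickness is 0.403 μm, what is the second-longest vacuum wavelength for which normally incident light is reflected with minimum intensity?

528 nm

Ray reflecting at the top interface goes from n = 1.0 toward n = 1.311: a half-wave phase shift.
Ray reflecting at the bottom interface goes from n = 1.311 toward n = 1.0: no phase shift.
Net: one phase inversion between the two reflected rays.
For minimum reflection here: 2 n t = m λ.
λ = 2 n t / m. The second-longest wavelength is m = 2: λ = 2 × 1.311 × 403 / 2.00 = 528 nm.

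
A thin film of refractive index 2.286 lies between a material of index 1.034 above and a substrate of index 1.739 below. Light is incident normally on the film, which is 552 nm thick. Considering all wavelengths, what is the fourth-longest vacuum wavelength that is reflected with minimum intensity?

631 nm

Top surface (1.034 → 2.286): reflection off a higher-index medium gives a half-wave phase shift.
At the lower boundary (n = 2.286 to n = 1.739) the reflected ray undergoes no phase shift.
Net: one phase inversion between the two reflected rays.
For dark reflection here: 2 n t = m λ.
λ = 2 n t / m. The fourth-longest wavelength is m = 4: λ = 2 × 2.286 × 552 / 4.00 = 631 nm.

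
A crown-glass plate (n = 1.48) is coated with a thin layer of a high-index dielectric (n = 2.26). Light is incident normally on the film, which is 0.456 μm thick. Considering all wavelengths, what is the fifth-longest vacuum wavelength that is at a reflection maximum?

Top surface (1.0 → 2.26): reflection off a higher-index medium gives a half-wave phase shift.
Ray reflecting at the bottom interface goes from n = 2.26 toward n = 1.48: no phase shift.
Net: one phase inversion between the two reflected rays.
With one net inversion, constructive interference in reflection requires 2 n t = (m + ½) λ.
λ = 2 n t / (m + ½). The fifth-longest wavelength is m = 4: λ = 2 × 2.26 × 456 / 4.50 = 458 nm.

458 nm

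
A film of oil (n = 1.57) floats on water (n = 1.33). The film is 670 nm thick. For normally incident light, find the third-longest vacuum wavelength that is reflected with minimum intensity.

Ray reflecting at the top interface goes from n = 1.0 toward n = 1.57: a half-wave phase shift.
At the lower boundary (n = 1.57 to n = 1.33) the reflected ray undergoes no phase shift.
Exactly one π shift → a net half-wave offset.
For dark reflection here: 2 n t = m λ.
λ = 2 n t / m. The third-longest wavelength is m = 3: λ = 2 × 1.57 × 670 / 3.00 = 701 nm.

701 nm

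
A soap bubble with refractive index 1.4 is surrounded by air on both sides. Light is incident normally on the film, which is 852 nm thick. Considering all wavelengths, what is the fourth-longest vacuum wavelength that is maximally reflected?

At the upper boundary (n = 1.0 to n = 1.4) the reflected ray undergoes a half-wave phase shift.
At the lower boundary (n = 1.4 to n = 1.0) the reflected ray undergoes no phase shift.
The two reflections differ by half a wavelength.
With one net inversion, constructive interference in reflection requires 2 n t = (m + ½) λ.
λ = 2 n t / (m + ½). The fourth-longest wavelength is m = 3: λ = 2 × 1.4 × 852 / 3.50 = 682 nm.

682 nm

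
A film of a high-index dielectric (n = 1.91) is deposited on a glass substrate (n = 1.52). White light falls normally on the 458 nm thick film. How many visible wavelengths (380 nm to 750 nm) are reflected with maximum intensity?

3

Ray reflecting at the top interface goes from n = 1.0 toward n = 1.91: a half-wave phase shift.
At the lower boundary (n = 1.91 to n = 1.52) the reflected ray undergoes no phase shift.
Exactly one π shift → a net half-wave offset.
So the condition for constructive reflection is 2 n t = (m + ½) λ.
λ = 2 n t / (m + ½) = 1750 / (m + ½) nm.
m=1: 1166 nm (IR); m=2: 700 nm (visible); m=3: 500 nm (visible); m=4: 389 nm (visible); m=5: 318 nm (UV).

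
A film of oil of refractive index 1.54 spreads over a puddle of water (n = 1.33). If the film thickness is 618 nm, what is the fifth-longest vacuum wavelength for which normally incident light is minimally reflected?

381 nm

At the upper boundary (n = 1.0 to n = 1.54) the reflected ray undergoes a half-wave phase shift.
Ray reflecting at the bottom interface goes from n = 1.54 toward n = 1.33: no phase shift.
Exactly one π shift → a net half-wave offset.
For weak reflection here: 2 n t = m λ.
λ = 2 n t / m. The fifth-longest wavelength is m = 5: λ = 2 × 1.54 × 618 / 5.00 = 381 nm.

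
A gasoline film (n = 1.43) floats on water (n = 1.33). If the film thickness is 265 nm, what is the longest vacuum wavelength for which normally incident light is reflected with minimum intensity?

758 nm

Top surface (1.0 → 1.43): reflection off a higher-index medium gives a half-wave phase shift.
Ray reflecting at the bottom interface goes from n = 1.43 toward n = 1.33: no phase shift.
Net: one phase inversion between the two reflected rays.
For dark reflection here: 2 n t = m λ.
λ = 2 n t / m. The longest wavelength is m = 1: λ = 2 × 1.43 × 265 / 1.00 = 758 nm.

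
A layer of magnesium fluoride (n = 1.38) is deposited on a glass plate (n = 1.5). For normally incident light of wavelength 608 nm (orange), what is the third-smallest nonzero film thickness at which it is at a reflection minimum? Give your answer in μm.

0.551 μm

Ray reflecting at the top interface goes from n = 1.0 toward n = 1.38: a half-wave phase shift.
Bottom surface (1.38 → 1.5): reflection off a higher-index medium gives a half-wave phase shift.
Zero or two π shifts → no net half-wave offset.
For dark reflection here: 2 n t = (m + ½) λ.
The third-smallest nonzero thickness corresponds to m = 2: t = (m + ½) λ / (2 n) = 2.50 × 608 / (2 × 1.38) = 551 nm.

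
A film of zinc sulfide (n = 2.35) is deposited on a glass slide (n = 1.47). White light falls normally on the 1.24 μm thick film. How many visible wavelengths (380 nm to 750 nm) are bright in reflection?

At the upper boundary (n = 1.0 to n = 2.35) the reflected ray undergoes a half-wave phase shift.
At the lower boundary (n = 2.35 to n = 1.47) the reflected ray undergoes no phase shift.
Exactly one π shift → a net half-wave offset.
For maximum reflection here: 2 n t = (m + ½) λ.
λ = 2 n t / (m + ½) = 5828 / (m + ½) nm.
m=7: 777 nm (IR); m=8: 686 nm (visible); m=9: 613 nm (visible); m=10: 555 nm (visible); m=11: 507 nm (visible); m=12: 466 nm (visible); m=13: 432 nm (visible); m=14: 402 nm (visible); m=15: 376 nm (UV).

7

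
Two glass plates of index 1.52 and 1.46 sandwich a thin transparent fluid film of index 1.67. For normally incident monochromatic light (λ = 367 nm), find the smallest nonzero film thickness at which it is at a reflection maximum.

54.9 nm

At the upper boundary (n = 1.52 to n = 1.67) the reflected ray undergoes a half-wave phase shift.
Ray reflecting at the bottom interface goes from n = 1.67 toward n = 1.46: no phase shift.
Net: one phase inversion between the two reflected rays.
With one net inversion, constructive interference in reflection requires 2 n t = (m + ½) λ.
Minimum at m = 0: t = λ / (4 n) = 367 / (4 × 1.67) = 54.9 nm.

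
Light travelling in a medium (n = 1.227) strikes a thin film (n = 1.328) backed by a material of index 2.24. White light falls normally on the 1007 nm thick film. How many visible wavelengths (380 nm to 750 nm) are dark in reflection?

3

At the upper boundary (n = 1.227 to n = 1.328) the reflected ray undergoes a half-wave phase shift.
Bottom surface (1.328 → 2.24): reflection off a higher-index medium gives a half-wave phase shift.
Zero or two π shifts → no net half-wave offset.
For minimum reflection here: 2 n t = (m + ½) λ.
λ = 2 n t / (m + ½) = 2675 / (m + ½) nm.
m=3: 764 nm (IR); m=4: 594 nm (visible); m=5: 486 nm (visible); m=6: 411 nm (visible); m=7: 357 nm (UV).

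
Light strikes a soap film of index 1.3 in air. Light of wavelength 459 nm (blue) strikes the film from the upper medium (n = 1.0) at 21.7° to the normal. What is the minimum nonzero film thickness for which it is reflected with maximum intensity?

92.1 nm

Ray reflecting at the top interface goes from n = 1.0 toward n = 1.3: a half-wave phase shift.
Ray reflecting at the bottom interface goes from n = 1.3 toward n = 1.0: no phase shift.
Net: one phase inversion between the two reflected rays.
With one net inversion, constructive interference in reflection requires 2 n t cos θ_r = (m + ½) λ.
Snell's law: 1.0 sin 21.7° = 1.3 sin θ_r → sin θ_r = 0.284, cos θ_r = 0.959.
Minimum at m = 0: t = λ / (4 n cos θ_r) = 459 / (4 × 1.3 × 0.959) = 92.1 nm.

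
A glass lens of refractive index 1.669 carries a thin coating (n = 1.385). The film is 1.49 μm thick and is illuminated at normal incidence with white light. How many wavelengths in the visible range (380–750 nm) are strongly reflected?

At the upper boundary (n = 1.0 to n = 1.385) the reflected ray undergoes a half-wave phase shift.
Bottom surface (1.385 → 1.669): reflection off a higher-index medium gives a half-wave phase shift.
Net: no relative phase inversion (both shifts match).
With no net inversion, constructive interference in reflection requires 2 n t = m λ.
λ = 2 n t / m = 4127 / m nm.
m=5: 825 nm (IR); m=6: 688 nm (visible); m=7: 590 nm (visible); m=8: 516 nm (visible); m=9: 459 nm (visible); m=10: 413 nm (visible); m=11: 375 nm (UV).

5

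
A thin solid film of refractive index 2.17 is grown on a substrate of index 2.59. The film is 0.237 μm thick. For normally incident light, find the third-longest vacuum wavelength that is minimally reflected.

Top surface (1.0 → 2.17): reflection off a higher-index medium gives a half-wave phase shift.
Ray reflecting at the bottom interface goes from n = 2.17 toward n = 2.59: a half-wave phase shift.
The two reflections carry the same phase change, so no net offset.
With no net inversion, destructive interference in reflection requires 2 n t = (m + ½) λ.
λ = 2 n t / (m + ½). The third-longest wavelength is m = 2: λ = 2 × 2.17 × 237 / 2.50 = 411 nm.

411 nm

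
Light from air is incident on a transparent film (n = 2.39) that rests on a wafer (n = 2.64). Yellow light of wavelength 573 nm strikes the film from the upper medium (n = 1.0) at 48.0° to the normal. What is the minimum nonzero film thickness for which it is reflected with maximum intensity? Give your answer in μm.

0.126 μm

At the upper boundary (n = 1.0 to n = 2.39) the reflected ray undergoes a half-wave phase shift.
At the lower boundary (n = 2.39 to n = 2.64) the reflected ray undergoes a half-wave phase shift.
Net: no relative phase inversion (both shifts match).
So the condition for constructive reflection is 2 n t cos θ_r = m λ.
Snell's law: 1.0 sin 48.0° = 2.39 sin θ_r → sin θ_r = 0.311, cos θ_r = 0.950.
Minimum nonzero at m = 1: t = λ / (2 n cos θ_r) = 573 / (2 × 2.39 × 0.950) = 126 nm.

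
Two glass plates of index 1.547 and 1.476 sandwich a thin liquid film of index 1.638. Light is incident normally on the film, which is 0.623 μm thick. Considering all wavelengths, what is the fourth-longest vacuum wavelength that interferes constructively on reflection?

583 nm

Ray reflecting at the top interface goes from n = 1.547 toward n = 1.638: a half-wave phase shift.
Ray reflecting at the bottom interface goes from n = 1.638 toward n = 1.476: no phase shift.
Net: one phase inversion between the two reflected rays.
With one net inversion, constructive interference in reflection requires 2 n t = (m + ½) λ.
λ = 2 n t / (m + ½). The fourth-longest wavelength is m = 3: λ = 2 × 1.638 × 623 / 3.50 = 583 nm.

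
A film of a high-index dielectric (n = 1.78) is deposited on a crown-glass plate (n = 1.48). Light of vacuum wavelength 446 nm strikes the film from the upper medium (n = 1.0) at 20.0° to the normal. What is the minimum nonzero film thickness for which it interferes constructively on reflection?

Ray reflecting at the top interface goes from n = 1.0 toward n = 1.78: a half-wave phase shift.
Bottom surface (1.78 → 1.48): reflection off a lower-index medium gives no phase shift.
Exactly one π shift → a net half-wave offset.
So the condition for constructive reflection is 2 n t cos θ_r = (m + ½) λ.
Snell's law: 1.0 sin 20.0° = 1.78 sin θ_r → sin θ_r = 0.192, cos θ_r = 0.981.
Minimum at m = 0: t = λ / (4 n cos θ_r) = 446 / (4 × 1.78 × 0.981) = 63.8 nm.

63.8 nm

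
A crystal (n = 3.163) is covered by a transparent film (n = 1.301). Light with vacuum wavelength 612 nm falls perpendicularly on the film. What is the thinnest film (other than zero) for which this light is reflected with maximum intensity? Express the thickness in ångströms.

2352 Å

Top surface (1.0 → 1.301): reflection off a higher-index medium gives a half-wave phase shift.
Ray reflecting at the bottom interface goes from n = 1.301 toward n = 3.163: a half-wave phase shift.
The two reflections carry the same phase change, so no net offset.
So the condition for constructive reflection is 2 n t = m λ.
Minimum nonzero at m = 1: t = λ / (2 n) = 612 / (2 × 1.301) = 235 nm.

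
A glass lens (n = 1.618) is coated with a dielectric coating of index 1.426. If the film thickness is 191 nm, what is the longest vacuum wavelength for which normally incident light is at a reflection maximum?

545 nm

At the upper boundary (n = 1.0 to n = 1.426) the reflected ray undergoes a half-wave phase shift.
Bottom surface (1.426 → 1.618): reflection off a higher-index medium gives a half-wave phase shift.
Net: no relative phase inversion (both shifts match).
So the condition for constructive reflection is 2 n t = m λ.
λ = 2 n t / m. The longest wavelength is m = 1: λ = 2 × 1.426 × 191 / 1.00 = 545 nm.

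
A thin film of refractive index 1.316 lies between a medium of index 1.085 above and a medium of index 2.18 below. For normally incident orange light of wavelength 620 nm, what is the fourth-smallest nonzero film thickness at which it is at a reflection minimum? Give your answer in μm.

Top surface (1.085 → 1.316): reflection off a higher-index medium gives a half-wave phase shift.
Bottom surface (1.316 → 2.18): reflection off a higher-index medium gives a half-wave phase shift.
Net: no relative phase inversion (both shifts match).
So the condition for destructive reflection is 2 n t = (m + ½) λ.
The fourth-smallest nonzero thickness corresponds to m = 3: t = (m + ½) λ / (2 n) = 3.50 × 620 / (2 × 1.316) = 824 nm.

0.824 μm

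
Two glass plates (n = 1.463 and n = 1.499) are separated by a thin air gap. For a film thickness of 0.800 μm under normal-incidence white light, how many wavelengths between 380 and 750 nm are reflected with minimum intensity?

Ray reflecting at the top interface goes from n = 1.463 toward n = 1.0: no phase shift.
Bottom surface (1.0 → 1.499): reflection off a higher-index medium gives a half-wave phase shift.
The two reflections differ by half a wavelength.
For minimum reflection here: 2 n t = m λ.
λ = 2 n t / m = 1600 / m nm.
m=2: 800 nm (IR); m=3: 533 nm (visible); m=4: 400 nm (visible); m=5: 320 nm (UV).

2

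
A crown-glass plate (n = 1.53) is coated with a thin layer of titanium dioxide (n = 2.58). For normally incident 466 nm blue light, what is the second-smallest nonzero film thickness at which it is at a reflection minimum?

At the upper boundary (n = 1.0 to n = 2.58) the reflected ray undergoes a half-wave phase shift.
At the lower boundary (n = 2.58 to n = 1.53) the reflected ray undergoes no phase shift.
Net: one phase inversion between the two reflected rays.
With one net inversion, destructive interference in reflection requires 2 n t = m λ.
The second-smallest nonzero thickness corresponds to m = 2: t = m λ / (2 n) = 2.00 × 466 / (2 × 2.58) = 181 nm.

181 nm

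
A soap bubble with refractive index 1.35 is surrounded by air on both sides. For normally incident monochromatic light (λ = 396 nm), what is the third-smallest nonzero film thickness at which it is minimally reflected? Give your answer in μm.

0.440 μm

Ray reflecting at the top interface goes from n = 1.0 toward n = 1.35: a half-wave phase shift.
Ray reflecting at the bottom interface goes from n = 1.35 toward n = 1.0: no phase shift.
Exactly one π shift → a net half-wave offset.
So the condition for destructive reflection is 2 n t = m λ.
The third-smallest nonzero thickness corresponds to m = 3: t = m λ / (2 n) = 3.00 × 396 / (2 × 1.35) = 440 nm.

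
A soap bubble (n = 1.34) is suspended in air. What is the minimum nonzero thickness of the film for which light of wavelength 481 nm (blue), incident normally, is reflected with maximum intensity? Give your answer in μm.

At the upper boundary (n = 1.0 to n = 1.34) the reflected ray undergoes a half-wave phase shift.
Bottom surface (1.34 → 1.0): reflection off a lower-index medium gives no phase shift.
Net: one phase inversion between the two reflected rays.
For bright reflection here: 2 n t = (m + ½) λ.
Minimum at m = 0: t = λ / (4 n) = 481 / (4 × 1.34) = 89.7 nm.

0.0897 μm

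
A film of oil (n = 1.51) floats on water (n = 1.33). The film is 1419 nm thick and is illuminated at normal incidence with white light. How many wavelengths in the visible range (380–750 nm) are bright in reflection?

Ray reflecting at the top interface goes from n = 1.0 toward n = 1.51: a half-wave phase shift.
At the lower boundary (n = 1.51 to n = 1.33) the reflected ray undergoes no phase shift.
Net: one phase inversion between the two reflected rays.
With one net inversion, constructive interference in reflection requires 2 n t = (m + ½) λ.
λ = 2 n t / (m + ½) = 4285 / (m + ½) nm.
m=5: 779 nm (IR); m=6: 659 nm (visible); m=7: 571 nm (visible); m=8: 504 nm (visible); m=9: 451 nm (visible); m=10: 408 nm (visible); m=11: 373 nm (UV).

5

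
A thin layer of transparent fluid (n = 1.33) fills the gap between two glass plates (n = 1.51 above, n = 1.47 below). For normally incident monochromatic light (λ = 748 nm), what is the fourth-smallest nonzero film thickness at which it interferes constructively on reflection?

Top surface (1.51 → 1.33): reflection off a lower-index medium gives no phase shift.
Ray reflecting at the bottom interface goes from n = 1.33 toward n = 1.47: a half-wave phase shift.
Exactly one π shift → a net half-wave offset.
With one net inversion, constructive interference in reflection requires 2 n t = (m + ½) λ.
The fourth-smallest nonzero thickness corresponds to m = 3: t = (m + ½) λ / (2 n) = 3.50 × 748 / (2 × 1.33) = 984 nm.

984 nm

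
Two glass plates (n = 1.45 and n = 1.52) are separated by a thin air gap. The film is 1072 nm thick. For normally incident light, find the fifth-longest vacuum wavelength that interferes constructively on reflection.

At the upper boundary (n = 1.45 to n = 1.0) the reflected ray undergoes no phase shift.
At the lower boundary (n = 1.0 to n = 1.52) the reflected ray undergoes a half-wave phase shift.
The two reflections differ by half a wavelength.
So the condition for constructive reflection is 2 n t = (m + ½) λ.
λ = 2 n t / (m + ½). The fifth-longest wavelength is m = 4: λ = 2 × 1.0 × 1072 / 4.50 = 476 nm.

476 nm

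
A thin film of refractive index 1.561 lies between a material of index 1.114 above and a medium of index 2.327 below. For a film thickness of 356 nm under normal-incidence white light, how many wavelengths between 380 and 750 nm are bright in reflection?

At the upper boundary (n = 1.114 to n = 1.561) the reflected ray undergoes a half-wave phase shift.
Ray reflecting at the bottom interface goes from n = 1.561 toward n = 2.327: a half-wave phase shift.
The two reflections carry the same phase change, so no net offset.
With no net inversion, constructive interference in reflection requires 2 n t = m λ.
λ = 2 n t / m = 1111 / m nm.
m=1: 1111 nm (IR); m=2: 556 nm (visible); m=3: 370 nm (UV).

1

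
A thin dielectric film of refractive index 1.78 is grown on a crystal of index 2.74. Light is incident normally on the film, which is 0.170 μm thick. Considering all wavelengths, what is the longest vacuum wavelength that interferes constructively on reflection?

At the upper boundary (n = 1.0 to n = 1.78) the reflected ray undergoes a half-wave phase shift.
Ray reflecting at the bottom interface goes from n = 1.78 toward n = 2.74: a half-wave phase shift.
Zero or two π shifts → no net half-wave offset.
With no net inversion, constructive interference in reflection requires 2 n t = m λ.
λ = 2 n t / m. The longest wavelength is m = 1: λ = 2 × 1.78 × 170 / 1.00 = 605 nm.

605 nm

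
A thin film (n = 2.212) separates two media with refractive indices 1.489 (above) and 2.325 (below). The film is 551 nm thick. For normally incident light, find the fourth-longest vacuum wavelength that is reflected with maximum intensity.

Ray reflecting at the top interface goes from n = 1.489 toward n = 2.212: a half-wave phase shift.
At the lower boundary (n = 2.212 to n = 2.325) the reflected ray undergoes a half-wave phase shift.
The two reflections carry the same phase change, so no net offset.
With no net inversion, constructive interference in reflection requires 2 n t = m λ.
λ = 2 n t / m. The fourth-longest wavelength is m = 4: λ = 2 × 2.212 × 551 / 4.00 = 609 nm.

609 nm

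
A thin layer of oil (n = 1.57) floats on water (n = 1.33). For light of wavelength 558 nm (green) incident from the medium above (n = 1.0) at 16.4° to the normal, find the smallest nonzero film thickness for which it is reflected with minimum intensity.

Ray reflecting at the top interface goes from n = 1.0 toward n = 1.57: a half-wave phase shift.
Bottom surface (1.57 → 1.33): reflection off a lower-index medium gives no phase shift.
Net: one phase inversion between the two reflected rays.
So the condition for destructive reflection is 2 n t cos θ_r = m λ.
Snell's law: 1.0 sin 16.4° = 1.57 sin θ_r → sin θ_r = 0.180, cos θ_r = 0.984.
Minimum nonzero at m = 1: t = λ / (2 n cos θ_r) = 558 / (2 × 1.57 × 0.984) = 181 nm.

181 nm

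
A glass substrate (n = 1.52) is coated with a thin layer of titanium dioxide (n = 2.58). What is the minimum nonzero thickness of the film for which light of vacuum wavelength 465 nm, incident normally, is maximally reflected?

Top surface (1.0 → 2.58): reflection off a higher-index medium gives a half-wave phase shift.
Ray reflecting at the bottom interface goes from n = 2.58 toward n = 1.52: no phase shift.
Net: one phase inversion between the two reflected rays.
With one net inversion, constructive interference in reflection requires 2 n t = (m + ½) λ.
Minimum at m = 0: t = λ / (4 n) = 465 / (4 × 2.58) = 45.1 nm.

45.1 nm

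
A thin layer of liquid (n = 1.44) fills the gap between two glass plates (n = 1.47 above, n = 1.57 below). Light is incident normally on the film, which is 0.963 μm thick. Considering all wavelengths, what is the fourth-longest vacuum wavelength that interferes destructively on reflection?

693 nm

At the upper boundary (n = 1.47 to n = 1.44) the reflected ray undergoes no phase shift.
Bottom surface (1.44 → 1.57): reflection off a higher-index medium gives a half-wave phase shift.
Exactly one π shift → a net half-wave offset.
With one net inversion, destructive interference in reflection requires 2 n t = m λ.
λ = 2 n t / m. The fourth-longest wavelength is m = 4: λ = 2 × 1.44 × 963 / 4.00 = 693 nm.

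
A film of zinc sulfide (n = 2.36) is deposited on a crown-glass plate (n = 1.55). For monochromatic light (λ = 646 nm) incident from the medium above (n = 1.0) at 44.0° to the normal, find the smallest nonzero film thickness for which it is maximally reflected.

Top surface (1.0 → 2.36): reflection off a higher-index medium gives a half-wave phase shift.
Bottom surface (2.36 → 1.55): reflection off a lower-index medium gives no phase shift.
Exactly one π shift → a net half-wave offset.
With one net inversion, constructive interference in reflection requires 2 n t cos θ_r = (m + ½) λ.
Snell's law: 1.0 sin 44.0° = 2.36 sin θ_r → sin θ_r = 0.294, cos θ_r = 0.956.
Minimum at m = 0: t = λ / (4 n cos θ_r) = 646 / (4 × 2.36 × 0.956) = 71.6 nm.

71.6 nm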